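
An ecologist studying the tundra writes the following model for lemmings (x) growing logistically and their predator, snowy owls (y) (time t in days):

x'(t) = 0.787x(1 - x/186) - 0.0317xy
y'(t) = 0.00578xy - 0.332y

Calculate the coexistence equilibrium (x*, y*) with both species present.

From dy/dt = 0 with y > 0: 0.00578x* = 0.332, so x* = 57.4.
Substitute into dx/dt = 0: 0.787(1 - 57.4/186) = 0.0317y*.
The bracket is 0.691, giving y* = 0.544/0.0317 = 17.2.

x* ≈ 57.4, y* ≈ 17.2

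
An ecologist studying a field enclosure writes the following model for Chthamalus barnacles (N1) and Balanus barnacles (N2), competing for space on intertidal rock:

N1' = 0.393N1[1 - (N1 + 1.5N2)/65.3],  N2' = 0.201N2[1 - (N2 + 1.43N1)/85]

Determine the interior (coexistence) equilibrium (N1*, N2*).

Setting both brackets to zero gives the nullclines N1 + 1.5N2 = 65.3 and 1.43N1 + N2 = 85.
Substituting N2 = 85 - 1.43N1 into the first: N1(1 - 1.5·1.43) = 65.3 - 1.5·85.
So N1* = -62.2/-1.15 = 54.3, and then N2* = 85 - 1.43·54.3 = 7.32.

N1* ≈ 54.3, N2* ≈ 7.32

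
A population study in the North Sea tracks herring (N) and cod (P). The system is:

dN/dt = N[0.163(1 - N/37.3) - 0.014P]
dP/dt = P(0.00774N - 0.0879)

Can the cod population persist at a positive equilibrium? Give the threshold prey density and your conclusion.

The predator equation gives dP/dt > 0 only when N > 0.0879/0.00774 = 11.4.
Without the predator, N → K = 37.3. Since 37.3 > 11.4, the predator can invade and persist.

Threshold N = 11.4; K > 11.4, so yes, the predator persists.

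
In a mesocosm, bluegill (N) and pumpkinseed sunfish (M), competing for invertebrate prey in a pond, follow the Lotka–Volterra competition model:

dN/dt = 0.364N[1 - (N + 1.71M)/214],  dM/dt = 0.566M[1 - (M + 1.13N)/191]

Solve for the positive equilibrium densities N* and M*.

Setting both brackets to zero gives the nullclines N + 1.71M = 214 and 1.13N + M = 191.
Substituting M = 191 - 1.13N into the first: N(1 - 1.71·1.13) = 214 - 1.71·191.
So N* = -113/-0.932 = 121, and then M* = 191 - 1.13·121 = 54.5.

N* ≈ 121, M* ≈ 54.5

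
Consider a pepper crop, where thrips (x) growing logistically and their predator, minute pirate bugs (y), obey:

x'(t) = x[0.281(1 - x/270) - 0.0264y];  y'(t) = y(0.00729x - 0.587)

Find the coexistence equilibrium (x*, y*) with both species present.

x* ≈ 80.5, y* ≈ 7.47

From dy/dt = 0 with y > 0: 0.00729x* = 0.587, so x* = 80.5.
Substitute into dx/dt = 0: 0.281(1 - 80.5/270) = 0.0264y*.
The bracket is 0.702, giving y* = 0.197/0.0264 = 7.47.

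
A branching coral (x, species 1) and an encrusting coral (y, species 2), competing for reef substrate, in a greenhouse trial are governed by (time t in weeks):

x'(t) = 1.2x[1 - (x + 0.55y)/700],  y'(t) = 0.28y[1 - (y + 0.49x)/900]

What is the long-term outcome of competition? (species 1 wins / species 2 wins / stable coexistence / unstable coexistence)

stable coexistence

Compare the nullcline intercepts: K1/α12 = 700/0.55 = 1270 > K2 = 900; K2/α21 = 900/0.49 = 1840 > K1 = 700.
Since both inequalities hold, each species can invade when rare, so the interior equilibrium is stable.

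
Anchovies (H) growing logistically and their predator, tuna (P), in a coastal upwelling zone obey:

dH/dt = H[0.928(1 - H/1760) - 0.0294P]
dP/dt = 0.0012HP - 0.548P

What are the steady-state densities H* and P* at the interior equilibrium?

H* ≈ 457, P* ≈ 23.4

From dP/dt = 0 with P > 0: 0.0012H* = 0.548, so H* = 457.
Substitute into dH/dt = 0: 0.928(1 - 457/1760) = 0.0294P*.
The bracket is 0.741, giving P* = 0.687/0.0294 = 23.4.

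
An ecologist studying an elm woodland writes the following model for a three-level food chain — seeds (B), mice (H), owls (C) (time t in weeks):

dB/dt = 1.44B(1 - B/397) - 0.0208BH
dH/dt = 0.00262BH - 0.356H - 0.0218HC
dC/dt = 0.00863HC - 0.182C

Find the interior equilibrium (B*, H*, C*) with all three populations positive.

From dC/dt = 0: 0.00863H* = 0.182, so H* = 21.1.
From dB/dt = 0: 1.44(1 - B*/397) = 0.0208·21.1, giving B* = 397·(1 - 0.305) = 276.
From dH/dt = 0: 0.00262·276 - 0.356 = 0.0218C*, so C* = 0.367/0.0218 = 16.8.

B* ≈ 276, H* ≈ 21.1, C* ≈ 16.8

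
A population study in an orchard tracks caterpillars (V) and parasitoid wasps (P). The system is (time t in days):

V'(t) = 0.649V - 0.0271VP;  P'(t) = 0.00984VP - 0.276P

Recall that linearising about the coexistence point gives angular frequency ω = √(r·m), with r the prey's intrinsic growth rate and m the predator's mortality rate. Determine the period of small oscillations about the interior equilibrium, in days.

Here r = 0.649 and m = 0.276, so r·m = 0.179.
ω = √0.179 = 0.423 per day, hence T = 2π/ω ≈ 14.8 days.

T ≈ 14.8 days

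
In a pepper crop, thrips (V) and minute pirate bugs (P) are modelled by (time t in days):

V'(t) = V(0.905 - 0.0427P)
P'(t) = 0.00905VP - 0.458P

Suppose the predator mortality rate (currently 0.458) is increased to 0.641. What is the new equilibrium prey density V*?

At the interior fixed point, setting dP/dt = 0 with P > 0 fixes V* = (predator death rate)/(VP coefficient) — independent of the other coefficients.
With the change, V* = 0.641/0.00905 = 70.8; it rises from 50.6.

V* ≈ 70.8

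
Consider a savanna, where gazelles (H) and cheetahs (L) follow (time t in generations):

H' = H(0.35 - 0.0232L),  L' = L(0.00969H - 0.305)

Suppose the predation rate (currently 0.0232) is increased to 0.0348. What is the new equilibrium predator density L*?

At the interior fixed point, setting dH/dt = 0 with H > 0 fixes L* = (prey growth rate)/(HL coefficient) — independent of the other coefficients.
With the change, L* = 0.35/0.0348 = 10.1; it falls from 15.1.

L* ≈ 10.1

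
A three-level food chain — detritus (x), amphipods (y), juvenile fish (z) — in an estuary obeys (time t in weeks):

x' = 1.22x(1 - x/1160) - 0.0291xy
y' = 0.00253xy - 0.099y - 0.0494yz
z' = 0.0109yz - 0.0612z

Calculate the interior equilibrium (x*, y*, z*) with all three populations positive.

x* ≈ 1000, y* ≈ 5.61, z* ≈ 49.4

From dz/dt = 0: 0.0109y* = 0.0612, so y* = 5.61.
From dx/dt = 0: 1.22(1 - x*/1160) = 0.0291·5.61, giving x* = 1160·(1 - 0.134) = 1000.
From dy/dt = 0: 0.00253·1000 - 0.099 = 0.0494z*, so z* = 2.44/0.0494 = 49.4.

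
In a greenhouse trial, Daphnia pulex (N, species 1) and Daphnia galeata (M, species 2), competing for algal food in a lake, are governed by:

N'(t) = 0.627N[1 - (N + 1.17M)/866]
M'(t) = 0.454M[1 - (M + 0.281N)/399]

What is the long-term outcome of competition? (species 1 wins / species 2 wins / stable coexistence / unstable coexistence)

Compare the nullcline intercepts: K1/α12 = 866/1.17 = 740 > K2 = 399; K2/α21 = 399/0.281 = 1420 > K1 = 866.
Since both inequalities hold, each species can invade when rare, so the interior equilibrium is stable.

stable coexistence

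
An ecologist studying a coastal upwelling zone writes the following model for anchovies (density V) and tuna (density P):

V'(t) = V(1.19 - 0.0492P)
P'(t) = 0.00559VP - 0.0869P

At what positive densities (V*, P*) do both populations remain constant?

V* ≈ 15.5, P* ≈ 24.2

Set dP/dt = 0 with P > 0: 0.00559V - 0.0869 = 0, so V* = 0.0869/0.00559 = 15.5.
Set dV/dt = 0 with V > 0: 1.19 - 0.0492P = 0, so P* = 1.19/0.0492 = 24.2.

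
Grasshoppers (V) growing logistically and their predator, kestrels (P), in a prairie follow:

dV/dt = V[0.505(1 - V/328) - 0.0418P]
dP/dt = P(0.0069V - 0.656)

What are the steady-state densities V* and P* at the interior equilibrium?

V* ≈ 95.1, P* ≈ 8.58

From dP/dt = 0 with P > 0: 0.0069V* = 0.656, so V* = 95.1.
Substitute into dV/dt = 0: 0.505(1 - 95.1/328) = 0.0418P*.
The bracket is 0.71, giving P* = 0.359/0.0418 = 8.58.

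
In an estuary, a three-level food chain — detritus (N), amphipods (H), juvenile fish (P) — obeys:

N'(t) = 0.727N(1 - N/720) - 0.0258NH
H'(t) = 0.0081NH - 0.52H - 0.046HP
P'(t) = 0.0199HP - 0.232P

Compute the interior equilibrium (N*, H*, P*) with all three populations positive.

N* ≈ 422, H* ≈ 11.7, P* ≈ 63

From dP/dt = 0: 0.0199H* = 0.232, so H* = 11.7.
From dN/dt = 0: 0.727(1 - N*/720) = 0.0258·11.7, giving N* = 720·(1 - 0.414) = 422.
From dH/dt = 0: 0.0081·422 - 0.52 = 0.046P*, so P* = 2.9/0.046 = 63.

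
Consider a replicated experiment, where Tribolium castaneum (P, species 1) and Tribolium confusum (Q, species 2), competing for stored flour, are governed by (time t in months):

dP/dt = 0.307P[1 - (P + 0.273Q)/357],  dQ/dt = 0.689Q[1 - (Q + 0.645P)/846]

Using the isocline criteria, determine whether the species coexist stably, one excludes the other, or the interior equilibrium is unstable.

stable coexistence

Compare the nullcline intercepts: K1/α12 = 357/0.273 = 1310 > K2 = 846; K2/α21 = 846/0.645 = 1310 > K1 = 357.
Since both inequalities hold, each species can invade when rare, so the interior equilibrium is stable.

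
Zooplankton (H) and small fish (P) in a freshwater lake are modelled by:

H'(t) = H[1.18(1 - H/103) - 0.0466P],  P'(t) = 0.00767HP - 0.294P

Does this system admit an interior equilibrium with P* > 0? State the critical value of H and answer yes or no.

Threshold H = 38.3; K > 38.3, so yes, the predator persists.

The predator equation gives dP/dt > 0 only when H > 0.294/0.00767 = 38.3.
Without the predator, H → K = 103. Since 103 > 38.3, the predator can invade and persist.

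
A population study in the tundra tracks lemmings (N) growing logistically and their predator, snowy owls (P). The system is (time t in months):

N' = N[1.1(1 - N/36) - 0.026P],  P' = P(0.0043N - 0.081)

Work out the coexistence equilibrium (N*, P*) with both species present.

N* ≈ 18.8, P* ≈ 20.2

From dP/dt = 0 with P > 0: 0.0043N* = 0.081, so N* = 18.8.
Substitute into dN/dt = 0: 1.1(1 - 18.8/36) = 0.026P*.
The bracket is 0.477, giving P* = 0.524/0.026 = 20.2.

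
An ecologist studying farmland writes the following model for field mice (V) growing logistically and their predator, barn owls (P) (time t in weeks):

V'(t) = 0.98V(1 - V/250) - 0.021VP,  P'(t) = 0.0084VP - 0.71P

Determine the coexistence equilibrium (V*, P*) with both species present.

From dP/dt = 0 with P > 0: 0.0084V* = 0.71, so V* = 84.5.
Substitute into dV/dt = 0: 0.98(1 - 84.5/250) = 0.021P*.
The bracket is 0.662, giving P* = 0.649/0.021 = 30.9.

V* ≈ 84.5, P* ≈ 30.9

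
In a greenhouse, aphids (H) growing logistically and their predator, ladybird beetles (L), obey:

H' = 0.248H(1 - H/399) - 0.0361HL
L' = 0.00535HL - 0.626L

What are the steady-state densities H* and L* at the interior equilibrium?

From dL/dt = 0 with L > 0: 0.00535H* = 0.626, so H* = 117.
Substitute into dH/dt = 0: 0.248(1 - 117/399) = 0.0361L*.
The bracket is 0.707, giving L* = 0.175/0.0361 = 4.86.

H* ≈ 117, L* ≈ 4.86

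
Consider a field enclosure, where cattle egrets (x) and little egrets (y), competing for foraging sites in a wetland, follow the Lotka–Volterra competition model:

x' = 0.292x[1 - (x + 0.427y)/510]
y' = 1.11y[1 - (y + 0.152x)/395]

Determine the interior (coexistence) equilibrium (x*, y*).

Setting both brackets to zero gives the nullclines x + 0.427y = 510 and 0.152x + y = 395.
Substituting y = 395 - 0.152x into the first: x(1 - 0.427·0.152) = 510 - 0.427·395.
So x* = 341/0.935 = 365, and then y* = 395 - 0.152·365 = 340.

x* ≈ 365, y* ≈ 340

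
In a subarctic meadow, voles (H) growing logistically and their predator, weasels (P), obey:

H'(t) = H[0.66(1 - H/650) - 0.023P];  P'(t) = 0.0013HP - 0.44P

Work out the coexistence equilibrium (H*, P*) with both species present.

H* ≈ 338, P* ≈ 13.8

From dP/dt = 0 with P > 0: 0.0013H* = 0.44, so H* = 338.
Substitute into dH/dt = 0: 0.66(1 - 338/650) = 0.023P*.
The bracket is 0.479, giving P* = 0.316/0.023 = 13.8.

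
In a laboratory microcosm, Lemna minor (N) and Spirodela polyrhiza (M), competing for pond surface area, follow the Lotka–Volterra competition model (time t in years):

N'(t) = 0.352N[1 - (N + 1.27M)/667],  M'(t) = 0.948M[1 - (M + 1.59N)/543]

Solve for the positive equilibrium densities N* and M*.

Setting both brackets to zero gives the nullclines N + 1.27M = 667 and 1.59N + M = 543.
Substituting M = 543 - 1.59N into the first: N(1 - 1.27·1.59) = 667 - 1.27·543.
So N* = -22.6/-1.02 = 22.2, and then M* = 543 - 1.59·22.2 = 508.

N* ≈ 22.2, M* ≈ 508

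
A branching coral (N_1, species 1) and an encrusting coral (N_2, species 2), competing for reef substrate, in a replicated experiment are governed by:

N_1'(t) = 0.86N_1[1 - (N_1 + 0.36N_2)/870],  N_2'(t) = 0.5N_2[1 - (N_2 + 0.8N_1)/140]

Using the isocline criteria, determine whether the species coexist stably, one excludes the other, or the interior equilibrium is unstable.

species 1 excludes species 2

Compare the nullcline intercepts: K1/α12 = 870/0.36 = 2420 > K2 = 140; K2/α21 = 140/0.8 = 175 < K1 = 870.
Since the inequalities point opposite ways, species 1 can invade but species 2 cannot.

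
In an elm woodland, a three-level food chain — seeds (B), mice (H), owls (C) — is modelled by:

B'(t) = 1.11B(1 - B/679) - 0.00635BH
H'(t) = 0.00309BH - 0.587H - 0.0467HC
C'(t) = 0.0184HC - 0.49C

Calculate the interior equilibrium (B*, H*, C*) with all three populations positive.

From dC/dt = 0: 0.0184H* = 0.49, so H* = 26.6.
From dB/dt = 0: 1.11(1 - B*/679) = 0.00635·26.6, giving B* = 679·(1 - 0.152) = 576.
From dH/dt = 0: 0.00309·576 - 0.587 = 0.0467C*, so C* = 1.19/0.0467 = 25.5.

B* ≈ 576, H* ≈ 26.6, C* ≈ 25.5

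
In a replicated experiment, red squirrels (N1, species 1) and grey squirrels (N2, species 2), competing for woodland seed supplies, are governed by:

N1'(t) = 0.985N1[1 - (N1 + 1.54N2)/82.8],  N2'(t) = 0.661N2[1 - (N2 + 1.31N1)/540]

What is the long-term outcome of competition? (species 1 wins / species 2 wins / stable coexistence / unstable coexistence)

species 2 excludes species 1

Compare the nullcline intercepts: K1/α12 = 82.8/1.54 = 53.8 < K2 = 540; K2/α21 = 540/1.31 = 412 > K1 = 82.8.
Since the inequalities point opposite ways, species 2 can invade but species 1 cannot.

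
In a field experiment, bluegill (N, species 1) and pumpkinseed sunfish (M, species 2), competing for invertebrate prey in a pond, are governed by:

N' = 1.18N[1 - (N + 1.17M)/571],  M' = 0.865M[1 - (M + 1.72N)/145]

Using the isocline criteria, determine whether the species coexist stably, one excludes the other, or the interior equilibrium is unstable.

species 1 excludes species 2

Compare the nullcline intercepts: K1/α12 = 571/1.17 = 488 > K2 = 145; K2/α21 = 145/1.72 = 84.3 < K1 = 571.
Since the inequalities point opposite ways, species 1 can invade but species 2 cannot.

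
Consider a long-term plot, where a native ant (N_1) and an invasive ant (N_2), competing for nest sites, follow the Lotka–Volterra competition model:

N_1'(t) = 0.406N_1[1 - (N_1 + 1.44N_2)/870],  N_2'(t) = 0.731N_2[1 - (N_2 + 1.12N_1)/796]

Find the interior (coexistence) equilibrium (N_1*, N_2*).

N_1* ≈ 451, N_2* ≈ 291

Setting both brackets to zero gives the nullclines N_1 + 1.44N_2 = 870 and 1.12N_1 + N_2 = 796.
Substituting N_2 = 796 - 1.12N_1 into the first: N_1(1 - 1.44·1.12) = 870 - 1.44·796.
So N_1* = -276/-0.613 = 451, and then N_2* = 796 - 1.12·451 = 291.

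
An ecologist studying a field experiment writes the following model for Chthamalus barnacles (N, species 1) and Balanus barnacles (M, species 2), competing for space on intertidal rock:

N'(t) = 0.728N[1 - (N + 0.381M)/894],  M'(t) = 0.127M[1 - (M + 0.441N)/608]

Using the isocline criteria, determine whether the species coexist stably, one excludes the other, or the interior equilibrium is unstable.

Compare the nullcline intercepts: K1/α12 = 894/0.381 = 2350 > K2 = 608; K2/α21 = 608/0.441 = 1380 > K1 = 894.
Since both inequalities hold, each species can invade when rare, so the interior equilibrium is stable.

stable coexistence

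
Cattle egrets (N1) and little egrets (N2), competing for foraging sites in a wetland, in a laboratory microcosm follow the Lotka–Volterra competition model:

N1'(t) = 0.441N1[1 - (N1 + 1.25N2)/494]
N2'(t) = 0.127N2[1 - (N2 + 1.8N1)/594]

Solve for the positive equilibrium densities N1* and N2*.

N1* ≈ 199, N2* ≈ 236

Setting both brackets to zero gives the nullclines N1 + 1.25N2 = 494 and 1.8N1 + N2 = 594.
Substituting N2 = 594 - 1.8N1 into the first: N1(1 - 1.25·1.8) = 494 - 1.25·594.
So N1* = -248/-1.25 = 199, and then N2* = 594 - 1.8·199 = 236.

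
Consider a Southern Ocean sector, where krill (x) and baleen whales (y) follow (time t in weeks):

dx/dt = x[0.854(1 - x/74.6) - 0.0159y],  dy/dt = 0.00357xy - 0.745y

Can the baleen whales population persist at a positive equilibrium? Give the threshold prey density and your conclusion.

Threshold x = 209; K < 209, so no, the predator goes extinct.

The predator equation gives dy/dt > 0 only when x > 0.745/0.00357 = 209.
Without the predator, x → K = 74.6. Since 74.6 < 209, the predator cannot invade.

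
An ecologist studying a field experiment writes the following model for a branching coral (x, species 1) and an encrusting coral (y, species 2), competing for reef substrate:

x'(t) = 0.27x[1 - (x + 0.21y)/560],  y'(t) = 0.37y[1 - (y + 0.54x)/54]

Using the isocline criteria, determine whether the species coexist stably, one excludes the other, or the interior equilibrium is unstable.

Compare the nullcline intercepts: K1/α12 = 560/0.21 = 2670 > K2 = 54; K2/α21 = 54/0.54 = 100 < K1 = 560.
Since the inequalities point opposite ways, species 1 can invade but species 2 cannot.

species 1 excludes species 2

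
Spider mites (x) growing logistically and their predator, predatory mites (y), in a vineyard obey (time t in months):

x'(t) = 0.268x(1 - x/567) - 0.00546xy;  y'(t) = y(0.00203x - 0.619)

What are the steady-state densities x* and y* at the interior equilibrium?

From dy/dt = 0 with y > 0: 0.00203x* = 0.619, so x* = 305.
Substitute into dx/dt = 0: 0.268(1 - 305/567) = 0.00546y*.
The bracket is 0.462, giving y* = 0.124/0.00546 = 22.7.

x* ≈ 305, y* ≈ 22.7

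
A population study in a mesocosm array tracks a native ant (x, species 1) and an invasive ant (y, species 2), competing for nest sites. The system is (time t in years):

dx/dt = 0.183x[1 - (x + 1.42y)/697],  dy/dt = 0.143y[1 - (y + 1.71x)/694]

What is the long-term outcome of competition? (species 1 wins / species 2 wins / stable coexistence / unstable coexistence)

Compare the nullcline intercepts: K1/α12 = 697/1.42 = 491 < K2 = 694; K2/α21 = 694/1.71 = 406 < K1 = 697.
Since both are reversed, neither can invade when rare; the interior point is a saddle.

unstable coexistence (outcome depends on initial conditions)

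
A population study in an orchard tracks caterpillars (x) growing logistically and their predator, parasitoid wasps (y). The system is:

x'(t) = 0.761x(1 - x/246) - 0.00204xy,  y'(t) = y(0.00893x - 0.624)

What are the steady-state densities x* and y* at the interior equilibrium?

From dy/dt = 0 with y > 0: 0.00893x* = 0.624, so x* = 69.9.
Substitute into dx/dt = 0: 0.761(1 - 69.9/246) = 0.00204y*.
The bracket is 0.716, giving y* = 0.545/0.00204 = 267.

x* ≈ 69.9, y* ≈ 267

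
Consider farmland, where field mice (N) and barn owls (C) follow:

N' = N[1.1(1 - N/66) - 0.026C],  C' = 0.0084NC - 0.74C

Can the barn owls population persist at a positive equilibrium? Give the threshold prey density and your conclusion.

The predator equation gives dC/dt > 0 only when N > 0.74/0.0084 = 88.1.
Without the predator, N → K = 66. Since 66 < 88.1, the predator cannot invade.

Threshold N = 88.1; K < 88.1, so no, the predator goes extinct.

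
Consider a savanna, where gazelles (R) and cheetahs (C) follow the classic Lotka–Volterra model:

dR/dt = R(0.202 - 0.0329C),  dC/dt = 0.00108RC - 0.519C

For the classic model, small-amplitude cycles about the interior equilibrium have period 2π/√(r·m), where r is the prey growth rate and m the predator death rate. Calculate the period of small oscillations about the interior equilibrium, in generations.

T ≈ 19.4 generations

Here r = 0.202 and m = 0.519, so r·m = 0.105.
ω = √0.105 = 0.324 per generation, hence T = 2π/ω ≈ 19.4 generations.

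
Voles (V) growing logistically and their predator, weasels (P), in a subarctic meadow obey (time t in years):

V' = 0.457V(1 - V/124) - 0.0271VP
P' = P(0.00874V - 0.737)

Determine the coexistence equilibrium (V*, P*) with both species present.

From dP/dt = 0 with P > 0: 0.00874V* = 0.737, so V* = 84.3.
Substitute into dV/dt = 0: 0.457(1 - 84.3/124) = 0.0271P*.
The bracket is 0.32, giving P* = 0.146/0.0271 = 5.4.

V* ≈ 84.3, P* ≈ 5.4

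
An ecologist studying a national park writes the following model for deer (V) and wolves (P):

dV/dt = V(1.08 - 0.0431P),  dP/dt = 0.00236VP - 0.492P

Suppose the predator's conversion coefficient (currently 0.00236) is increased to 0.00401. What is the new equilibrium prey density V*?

At the interior fixed point, setting dP/dt = 0 with P > 0 fixes V* = (predator death rate)/(VP coefficient) — independent of the other coefficients.
With the change, V* = 0.492/0.00401 = 123; it falls from 208.

V* ≈ 123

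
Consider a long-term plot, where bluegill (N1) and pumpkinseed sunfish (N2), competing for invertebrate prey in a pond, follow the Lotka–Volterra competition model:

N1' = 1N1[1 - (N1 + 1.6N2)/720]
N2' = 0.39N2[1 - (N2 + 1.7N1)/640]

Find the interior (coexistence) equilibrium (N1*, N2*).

N1* ≈ 177, N2* ≈ 340

Setting both brackets to zero gives the nullclines N1 + 1.6N2 = 720 and 1.7N1 + N2 = 640.
Substituting N2 = 640 - 1.7N1 into the first: N1(1 - 1.6·1.7) = 720 - 1.6·640.
So N1* = -304/-1.72 = 177, and then N2* = 640 - 1.7·177 = 340.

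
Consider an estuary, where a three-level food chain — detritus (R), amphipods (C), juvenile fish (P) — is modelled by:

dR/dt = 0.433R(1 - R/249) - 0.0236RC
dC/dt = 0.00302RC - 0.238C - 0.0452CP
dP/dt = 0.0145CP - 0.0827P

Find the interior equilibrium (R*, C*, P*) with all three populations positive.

R* ≈ 172, C* ≈ 5.7, P* ≈ 6.2

From dP/dt = 0: 0.0145C* = 0.0827, so C* = 5.7.
From dR/dt = 0: 0.433(1 - R*/249) = 0.0236·5.7, giving R* = 249·(1 - 0.311) = 172.
From dC/dt = 0: 0.00302·172 - 0.238 = 0.0452P*, so P* = 0.28/0.0452 = 6.2.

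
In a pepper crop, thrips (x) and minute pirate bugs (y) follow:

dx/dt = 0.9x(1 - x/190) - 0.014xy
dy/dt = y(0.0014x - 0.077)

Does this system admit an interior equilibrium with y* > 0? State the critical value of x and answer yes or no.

The predator equation gives dy/dt > 0 only when x > 0.077/0.0014 = 55.
Without the predator, x → K = 190. Since 190 > 55, the predator can invade and persist.

Threshold x = 55; K > 55, so yes, the predator persists.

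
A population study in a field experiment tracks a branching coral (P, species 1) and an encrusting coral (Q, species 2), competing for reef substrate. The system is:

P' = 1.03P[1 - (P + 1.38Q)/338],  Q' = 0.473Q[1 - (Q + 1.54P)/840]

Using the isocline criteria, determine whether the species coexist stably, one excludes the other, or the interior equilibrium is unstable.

species 2 excludes species 1

Compare the nullcline intercepts: K1/α12 = 338/1.38 = 245 < K2 = 840; K2/α21 = 840/1.54 = 545 > K1 = 338.
Since the inequalities point opposite ways, species 2 can invade but species 1 cannot.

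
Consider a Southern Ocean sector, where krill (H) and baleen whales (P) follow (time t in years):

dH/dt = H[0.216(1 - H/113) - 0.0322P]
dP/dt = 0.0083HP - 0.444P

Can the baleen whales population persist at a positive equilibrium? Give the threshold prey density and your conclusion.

The predator equation gives dP/dt > 0 only when H > 0.444/0.0083 = 53.5.
Without the predator, H → K = 113. Since 113 > 53.5, the predator can invade and persist.

Threshold H = 53.5; K > 53.5, so yes, the predator persists.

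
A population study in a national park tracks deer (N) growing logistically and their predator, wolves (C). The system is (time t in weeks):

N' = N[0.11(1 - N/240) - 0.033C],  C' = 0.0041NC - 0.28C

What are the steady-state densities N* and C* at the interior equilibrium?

N* ≈ 68.3, C* ≈ 2.38

From dC/dt = 0 with C > 0: 0.0041N* = 0.28, so N* = 68.3.
Substitute into dN/dt = 0: 0.11(1 - 68.3/240) = 0.033C*.
The bracket is 0.715, giving C* = 0.0787/0.033 = 2.38.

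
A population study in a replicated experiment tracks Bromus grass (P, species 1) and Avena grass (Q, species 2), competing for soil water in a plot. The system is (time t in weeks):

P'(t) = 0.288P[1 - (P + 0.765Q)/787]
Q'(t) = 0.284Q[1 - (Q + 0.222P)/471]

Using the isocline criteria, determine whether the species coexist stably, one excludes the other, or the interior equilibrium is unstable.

stable coexistence

Compare the nullcline intercepts: K1/α12 = 787/0.765 = 1030 > K2 = 471; K2/α21 = 471/0.222 = 2120 > K1 = 787.
Since both inequalities hold, each species can invade when rare, so the interior equilibrium is stable.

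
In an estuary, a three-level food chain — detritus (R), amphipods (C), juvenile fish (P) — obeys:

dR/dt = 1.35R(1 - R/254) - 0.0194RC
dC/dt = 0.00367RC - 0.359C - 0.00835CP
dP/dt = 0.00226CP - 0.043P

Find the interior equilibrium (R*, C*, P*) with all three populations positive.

From dP/dt = 0: 0.00226C* = 0.043, so C* = 19.
From dR/dt = 0: 1.35(1 - R*/254) = 0.0194·19, giving R* = 254·(1 - 0.273) = 185.
From dC/dt = 0: 0.00367·185 - 0.359 = 0.00835P*, so P* = 0.318/0.00835 = 38.1.

R* ≈ 185, C* ≈ 19, P* ≈ 38.1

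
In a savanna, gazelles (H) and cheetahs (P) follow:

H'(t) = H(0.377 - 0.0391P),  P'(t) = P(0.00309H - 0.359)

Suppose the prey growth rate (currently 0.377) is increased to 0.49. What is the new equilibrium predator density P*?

At the interior fixed point, setting dH/dt = 0 with H > 0 fixes P* = (prey growth rate)/(HP coefficient) — independent of the other coefficients.
With the change, P* = 0.49/0.0391 = 12.5; it rises from 9.64.

P* ≈ 12.5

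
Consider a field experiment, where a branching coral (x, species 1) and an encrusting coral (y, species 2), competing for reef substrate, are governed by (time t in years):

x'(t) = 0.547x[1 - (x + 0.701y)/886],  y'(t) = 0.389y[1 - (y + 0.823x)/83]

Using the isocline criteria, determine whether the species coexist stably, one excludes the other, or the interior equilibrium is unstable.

Compare the nullcline intercepts: K1/α12 = 886/0.701 = 1260 > K2 = 83; K2/α21 = 83/0.823 = 101 < K1 = 886.
Since the inequalities point opposite ways, species 1 can invade but species 2 cannot.

species 1 excludes species 2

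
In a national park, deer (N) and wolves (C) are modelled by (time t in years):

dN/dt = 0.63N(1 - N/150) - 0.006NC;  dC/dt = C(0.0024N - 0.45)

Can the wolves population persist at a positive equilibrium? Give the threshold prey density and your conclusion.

The predator equation gives dC/dt > 0 only when N > 0.45/0.0024 = 188.
Without the predator, N → K = 150. Since 150 < 188, the predator cannot invade.

Threshold N = 188; K < 188, so no, the predator goes extinct.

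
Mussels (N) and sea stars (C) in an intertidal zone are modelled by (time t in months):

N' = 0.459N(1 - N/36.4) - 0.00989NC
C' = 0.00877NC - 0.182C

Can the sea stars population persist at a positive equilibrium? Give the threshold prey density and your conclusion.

The predator equation gives dC/dt > 0 only when N > 0.182/0.00877 = 20.8.
Without the predator, N → K = 36.4. Since 36.4 > 20.8, the predator can invade and persist.

Threshold N = 20.8; K > 20.8, so yes, the predator persists.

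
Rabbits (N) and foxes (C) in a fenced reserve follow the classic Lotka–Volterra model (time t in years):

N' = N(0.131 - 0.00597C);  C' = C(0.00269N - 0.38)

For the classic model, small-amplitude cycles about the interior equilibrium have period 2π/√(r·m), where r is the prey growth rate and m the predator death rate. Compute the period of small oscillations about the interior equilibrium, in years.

T ≈ 28.2 years

Here r = 0.131 and m = 0.38, so r·m = 0.0498.
ω = √0.0498 = 0.223 per year, hence T = 2π/ω ≈ 28.2 years.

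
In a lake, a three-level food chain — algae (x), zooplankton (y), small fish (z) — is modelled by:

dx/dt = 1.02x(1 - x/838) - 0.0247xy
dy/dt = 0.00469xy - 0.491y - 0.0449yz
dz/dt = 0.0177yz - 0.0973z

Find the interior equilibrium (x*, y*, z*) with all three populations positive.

From dz/dt = 0: 0.0177y* = 0.0973, so y* = 5.5.
From dx/dt = 0: 1.02(1 - x*/838) = 0.0247·5.5, giving x* = 838·(1 - 0.133) = 726.
From dy/dt = 0: 0.00469·726 - 0.491 = 0.0449z*, so z* = 2.92/0.0449 = 64.9.

x* ≈ 726, y* ≈ 5.5, z* ≈ 64.9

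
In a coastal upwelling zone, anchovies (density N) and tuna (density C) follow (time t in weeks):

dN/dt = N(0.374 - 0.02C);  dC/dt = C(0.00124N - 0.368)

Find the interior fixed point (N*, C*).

N* ≈ 297, C* ≈ 18.7

Set dC/dt = 0 with C > 0: 0.00124N - 0.368 = 0, so N* = 0.368/0.00124 = 297.
Set dN/dt = 0 with N > 0: 0.374 - 0.02C = 0, so C* = 0.374/0.02 = 18.7.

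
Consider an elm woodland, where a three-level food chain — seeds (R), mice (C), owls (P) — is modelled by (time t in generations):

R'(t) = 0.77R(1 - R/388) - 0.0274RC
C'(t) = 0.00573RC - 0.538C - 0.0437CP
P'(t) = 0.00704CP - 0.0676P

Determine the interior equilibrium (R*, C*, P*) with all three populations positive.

R* ≈ 255, C* ≈ 9.6, P* ≈ 21.2

From dP/dt = 0: 0.00704C* = 0.0676, so C* = 9.6.
From dR/dt = 0: 0.77(1 - R*/388) = 0.0274·9.6, giving R* = 388·(1 - 0.342) = 255.
From dC/dt = 0: 0.00573·255 - 0.538 = 0.0437P*, so P* = 0.926/0.0437 = 21.2.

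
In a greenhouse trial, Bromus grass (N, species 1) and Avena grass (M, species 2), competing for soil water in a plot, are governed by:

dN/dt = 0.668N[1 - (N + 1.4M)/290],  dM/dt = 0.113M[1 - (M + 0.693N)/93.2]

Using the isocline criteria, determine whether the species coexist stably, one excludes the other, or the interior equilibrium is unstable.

Compare the nullcline intercepts: K1/α12 = 290/1.4 = 207 > K2 = 93.2; K2/α21 = 93.2/0.693 = 134 < K1 = 290.
Since the inequalities point opposite ways, species 1 can invade but species 2 cannot.

species 1 excludes species 2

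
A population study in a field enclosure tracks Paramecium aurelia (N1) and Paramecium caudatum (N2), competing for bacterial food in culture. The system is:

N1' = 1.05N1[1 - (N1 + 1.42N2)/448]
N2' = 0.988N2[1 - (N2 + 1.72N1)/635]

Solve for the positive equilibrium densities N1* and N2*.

N1* ≈ 315, N2* ≈ 94

Setting both brackets to zero gives the nullclines N1 + 1.42N2 = 448 and 1.72N1 + N2 = 635.
Substituting N2 = 635 - 1.72N1 into the first: N1(1 - 1.42·1.72) = 448 - 1.42·635.
So N1* = -454/-1.44 = 315, and then N2* = 635 - 1.72·315 = 94.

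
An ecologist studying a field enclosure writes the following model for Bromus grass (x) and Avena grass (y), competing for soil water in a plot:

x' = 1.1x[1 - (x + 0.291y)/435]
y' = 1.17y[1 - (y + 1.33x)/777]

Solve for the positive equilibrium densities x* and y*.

x* ≈ 341, y* ≈ 324

Setting both brackets to zero gives the nullclines x + 0.291y = 435 and 1.33x + y = 777.
Substituting y = 777 - 1.33x into the first: x(1 - 0.291·1.33) = 435 - 0.291·777.
So x* = 209/0.613 = 341, and then y* = 777 - 1.33·341 = 324.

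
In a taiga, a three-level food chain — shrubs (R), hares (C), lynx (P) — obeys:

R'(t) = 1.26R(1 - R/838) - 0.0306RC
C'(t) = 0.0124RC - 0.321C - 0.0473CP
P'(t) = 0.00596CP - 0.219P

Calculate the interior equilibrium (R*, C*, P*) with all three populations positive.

From dP/dt = 0: 0.00596C* = 0.219, so C* = 36.7.
From dR/dt = 0: 1.26(1 - R*/838) = 0.0306·36.7, giving R* = 838·(1 - 0.892) = 90.2.
From dC/dt = 0: 0.0124·90.2 - 0.321 = 0.0473P*, so P* = 0.797/0.0473 = 16.9.

R* ≈ 90.2, C* ≈ 36.7, P* ≈ 16.9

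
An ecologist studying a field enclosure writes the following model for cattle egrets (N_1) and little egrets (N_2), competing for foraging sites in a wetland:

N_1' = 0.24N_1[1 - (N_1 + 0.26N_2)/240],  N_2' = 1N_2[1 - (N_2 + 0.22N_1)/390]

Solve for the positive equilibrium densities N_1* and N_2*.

N_1* ≈ 147, N_2* ≈ 358

Setting both brackets to zero gives the nullclines N_1 + 0.26N_2 = 240 and 0.22N_1 + N_2 = 390.
Substituting N_2 = 390 - 0.22N_1 into the first: N_1(1 - 0.26·0.22) = 240 - 0.26·390.
So N_1* = 139/0.943 = 147, and then N_2* = 390 - 0.22·147 = 358.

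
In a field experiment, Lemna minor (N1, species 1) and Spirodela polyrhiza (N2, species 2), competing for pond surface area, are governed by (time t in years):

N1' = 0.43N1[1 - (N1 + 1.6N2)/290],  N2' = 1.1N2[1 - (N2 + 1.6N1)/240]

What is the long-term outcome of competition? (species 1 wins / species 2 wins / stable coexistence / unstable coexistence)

unstable coexistence (outcome depends on initial conditions)

Compare the nullcline intercepts: K1/α12 = 290/1.6 = 181 < K2 = 240; K2/α21 = 240/1.6 = 150 < K1 = 290.
Since both are reversed, neither can invade when rare; the interior point is a saddle.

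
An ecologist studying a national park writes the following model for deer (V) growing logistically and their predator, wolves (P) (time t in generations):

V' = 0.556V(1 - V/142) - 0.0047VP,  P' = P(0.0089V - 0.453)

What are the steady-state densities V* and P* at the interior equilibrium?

V* ≈ 50.9, P* ≈ 75.9

From dP/dt = 0 with P > 0: 0.0089V* = 0.453, so V* = 50.9.
Substitute into dV/dt = 0: 0.556(1 - 50.9/142) = 0.0047P*.
The bracket is 0.642, giving P* = 0.357/0.0047 = 75.9.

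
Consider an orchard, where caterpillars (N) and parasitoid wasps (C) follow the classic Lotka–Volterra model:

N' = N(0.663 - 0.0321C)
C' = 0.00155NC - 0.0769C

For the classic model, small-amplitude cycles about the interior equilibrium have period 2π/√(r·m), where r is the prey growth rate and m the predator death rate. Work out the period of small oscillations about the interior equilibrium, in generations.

Here r = 0.663 and m = 0.0769, so r·m = 0.051.
ω = √0.051 = 0.226 per generation, hence T = 2π/ω ≈ 27.8 generations.

T ≈ 27.8 generations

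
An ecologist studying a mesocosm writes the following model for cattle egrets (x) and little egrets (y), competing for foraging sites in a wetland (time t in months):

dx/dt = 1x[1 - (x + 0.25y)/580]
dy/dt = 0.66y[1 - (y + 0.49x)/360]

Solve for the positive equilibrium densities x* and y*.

x* ≈ 558, y* ≈ 86.4

Setting both brackets to zero gives the nullclines x + 0.25y = 580 and 0.49x + y = 360.
Substituting y = 360 - 0.49x into the first: x(1 - 0.25·0.49) = 580 - 0.25·360.
So x* = 490/0.877 = 558, and then y* = 360 - 0.49·558 = 86.4.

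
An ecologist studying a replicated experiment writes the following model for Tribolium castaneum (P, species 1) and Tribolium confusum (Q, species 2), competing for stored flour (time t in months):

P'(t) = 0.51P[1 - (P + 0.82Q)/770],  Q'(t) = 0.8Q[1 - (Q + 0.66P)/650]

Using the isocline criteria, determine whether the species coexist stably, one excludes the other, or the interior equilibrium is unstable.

Compare the nullcline intercepts: K1/α12 = 770/0.82 = 939 > K2 = 650; K2/α21 = 650/0.66 = 985 > K1 = 770.
Since both inequalities hold, each species can invade when rare, so the interior equilibrium is stable.

stable coexistence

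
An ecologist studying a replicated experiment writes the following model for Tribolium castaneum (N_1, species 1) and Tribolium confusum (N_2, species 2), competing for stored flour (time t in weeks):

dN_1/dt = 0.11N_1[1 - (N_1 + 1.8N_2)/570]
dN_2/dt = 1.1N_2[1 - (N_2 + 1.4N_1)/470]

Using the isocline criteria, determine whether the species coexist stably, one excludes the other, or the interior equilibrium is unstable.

unstable coexistence (outcome depends on initial conditions)

Compare the nullcline intercepts: K1/α12 = 570/1.8 = 317 < K2 = 470; K2/α21 = 470/1.4 = 336 < K1 = 570.
Since both are reversed, neither can invade when rare; the interior point is a saddle.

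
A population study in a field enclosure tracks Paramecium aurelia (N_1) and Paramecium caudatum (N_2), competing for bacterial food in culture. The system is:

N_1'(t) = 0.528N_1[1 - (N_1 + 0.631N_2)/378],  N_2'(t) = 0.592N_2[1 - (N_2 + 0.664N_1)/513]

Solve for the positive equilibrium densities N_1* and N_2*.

Setting both brackets to zero gives the nullclines N_1 + 0.631N_2 = 378 and 0.664N_1 + N_2 = 513.
Substituting N_2 = 513 - 0.664N_1 into the first: N_1(1 - 0.631·0.664) = 378 - 0.631·513.
So N_1* = 54.3/0.581 = 93.5, and then N_2* = 513 - 0.664·93.5 = 451.

N_1* ≈ 93.5, N_2* ≈ 451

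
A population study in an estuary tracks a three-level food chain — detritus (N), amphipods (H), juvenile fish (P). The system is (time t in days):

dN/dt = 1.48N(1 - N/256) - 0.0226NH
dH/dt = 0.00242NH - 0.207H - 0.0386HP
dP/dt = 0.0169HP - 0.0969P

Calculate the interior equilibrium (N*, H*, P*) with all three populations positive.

N* ≈ 234, H* ≈ 5.73, P* ≈ 9.28

From dP/dt = 0: 0.0169H* = 0.0969, so H* = 5.73.
From dN/dt = 0: 1.48(1 - N*/256) = 0.0226·5.73, giving N* = 256·(1 - 0.0876) = 234.
From dH/dt = 0: 0.00242·234 - 0.207 = 0.0386P*, so P* = 0.358/0.0386 = 9.28.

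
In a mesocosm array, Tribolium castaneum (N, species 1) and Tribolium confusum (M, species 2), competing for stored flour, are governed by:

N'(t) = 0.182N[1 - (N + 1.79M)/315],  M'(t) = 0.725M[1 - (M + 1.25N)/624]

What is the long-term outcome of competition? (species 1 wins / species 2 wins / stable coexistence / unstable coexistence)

Compare the nullcline intercepts: K1/α12 = 315/1.79 = 176 < K2 = 624; K2/α21 = 624/1.25 = 499 > K1 = 315.
Since the inequalities point opposite ways, species 2 can invade but species 1 cannot.

species 2 excludes species 1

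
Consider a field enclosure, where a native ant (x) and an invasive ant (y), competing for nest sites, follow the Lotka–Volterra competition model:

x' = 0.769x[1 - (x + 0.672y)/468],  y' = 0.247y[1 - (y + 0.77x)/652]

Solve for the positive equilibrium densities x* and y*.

Setting both brackets to zero gives the nullclines x + 0.672y = 468 and 0.77x + y = 652.
Substituting y = 652 - 0.77x into the first: x(1 - 0.672·0.77) = 468 - 0.672·652.
So x* = 29.9/0.483 = 61.9, and then y* = 652 - 0.77·61.9 = 604.

x* ≈ 61.9, y* ≈ 604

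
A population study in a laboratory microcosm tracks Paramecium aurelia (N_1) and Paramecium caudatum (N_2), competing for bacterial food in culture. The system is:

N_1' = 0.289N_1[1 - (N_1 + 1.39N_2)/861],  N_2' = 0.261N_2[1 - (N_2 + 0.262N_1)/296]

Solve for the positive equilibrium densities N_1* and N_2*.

Setting both brackets to zero gives the nullclines N_1 + 1.39N_2 = 861 and 0.262N_1 + N_2 = 296.
Substituting N_2 = 296 - 0.262N_1 into the first: N_1(1 - 1.39·0.262) = 861 - 1.39·296.
So N_1* = 450/0.636 = 707, and then N_2* = 296 - 0.262·707 = 111.

N_1* ≈ 707, N_2* ≈ 111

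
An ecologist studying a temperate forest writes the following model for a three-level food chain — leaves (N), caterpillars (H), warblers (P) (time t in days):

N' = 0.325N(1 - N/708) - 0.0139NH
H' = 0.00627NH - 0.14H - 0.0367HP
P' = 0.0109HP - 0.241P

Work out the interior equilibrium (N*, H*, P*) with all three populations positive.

From dP/dt = 0: 0.0109H* = 0.241, so H* = 22.1.
From dN/dt = 0: 0.325(1 - N*/708) = 0.0139·22.1, giving N* = 708·(1 - 0.946) = 38.5.
From dH/dt = 0: 0.00627·38.5 - 0.14 = 0.0367P*, so P* = 0.101/0.0367 = 2.76.

N* ≈ 38.5, H* ≈ 22.1, P* ≈ 2.76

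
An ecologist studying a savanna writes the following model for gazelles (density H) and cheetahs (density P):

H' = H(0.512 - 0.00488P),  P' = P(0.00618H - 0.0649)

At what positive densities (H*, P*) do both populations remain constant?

Set dP/dt = 0 with P > 0: 0.00618H - 0.0649 = 0, so H* = 0.0649/0.00618 = 10.5.
Set dH/dt = 0 with H > 0: 0.512 - 0.00488P = 0, so P* = 0.512/0.00488 = 105.

H* ≈ 10.5, P* ≈ 105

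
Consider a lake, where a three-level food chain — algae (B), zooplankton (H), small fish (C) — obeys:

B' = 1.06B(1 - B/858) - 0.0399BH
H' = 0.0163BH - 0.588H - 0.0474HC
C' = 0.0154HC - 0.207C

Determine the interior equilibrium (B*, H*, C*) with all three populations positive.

B* ≈ 424, H* ≈ 13.4, C* ≈ 133

From dC/dt = 0: 0.0154H* = 0.207, so H* = 13.4.
From dB/dt = 0: 1.06(1 - B*/858) = 0.0399·13.4, giving B* = 858·(1 - 0.506) = 424.
From dH/dt = 0: 0.0163·424 - 0.588 = 0.0474C*, so C* = 6.32/0.0474 = 133.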